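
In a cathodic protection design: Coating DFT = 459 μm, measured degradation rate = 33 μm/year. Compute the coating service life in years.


Service life = thickness / degradation rate
Life = 459 / 33 = 13.9 years

13.9 years


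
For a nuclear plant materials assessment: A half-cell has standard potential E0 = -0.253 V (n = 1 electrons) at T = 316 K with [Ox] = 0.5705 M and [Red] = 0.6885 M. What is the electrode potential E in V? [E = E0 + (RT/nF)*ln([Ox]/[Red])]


Apply the Nernst equation: E = E0 + (RT/nF)*ln([Ox]/[Red])
Step 1: RT/nF = 8.314*316/(1*96485) = 0.02722935 V
Step 2: [Ox]/[Red] = 0.5705/0.6885 = 0.828613
Step 3: ln(0.828613) = -0.188002
Step 4: correction = 0.02722935 * -0.188002 = -0.0051 V
E = -0.253 + -0.0051 = -0.2581 V

-0.2581 V


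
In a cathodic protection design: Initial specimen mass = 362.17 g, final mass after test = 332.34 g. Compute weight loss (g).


Weight loss = initial − final
WL = 362.17 − 332.34 = 29.83 g

29.83 g


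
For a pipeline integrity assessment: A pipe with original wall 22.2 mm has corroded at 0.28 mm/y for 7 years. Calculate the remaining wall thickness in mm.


Remaining wall = original − CR × time
t = 22.2 − 0.28*7 = 22.2 − 1.96 = 20.24 mm

20.24 mm


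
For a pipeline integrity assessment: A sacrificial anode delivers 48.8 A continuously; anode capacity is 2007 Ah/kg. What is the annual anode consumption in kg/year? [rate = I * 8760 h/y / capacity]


Annual consumption = current * hours per year / capacity
Rate = 48.8 * 8760 / 2007 = 213.0 kg/year

213.0 kg/year


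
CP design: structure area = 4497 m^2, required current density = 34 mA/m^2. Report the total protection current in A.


I = area * current density, then convert mA → A (÷1000)
I = 4497 * 34 / 1000 = 152.9 A

152.9 A


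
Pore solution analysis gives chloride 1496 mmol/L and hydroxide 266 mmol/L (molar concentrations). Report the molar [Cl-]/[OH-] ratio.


Threshold parameter = [Cl-] / [OH-] (molar basis; both in mmol/L, so units cancel)
Ratio = 1496 / 266 = 5.62

5.62


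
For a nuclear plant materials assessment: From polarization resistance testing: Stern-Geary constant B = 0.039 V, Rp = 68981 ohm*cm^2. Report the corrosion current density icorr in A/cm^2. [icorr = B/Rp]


Apply the Stern-Geary relation: icorr = B / Rp
icorr = 0.039 / 68981 = 5.654×10^-7 A/cm^2

5.654×10^-7 A/cm^2


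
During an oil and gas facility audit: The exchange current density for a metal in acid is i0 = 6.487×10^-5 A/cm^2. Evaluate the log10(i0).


i0 = 6.487×10^-5 A/cm^2
log10(i0) = -4.188

-4.188


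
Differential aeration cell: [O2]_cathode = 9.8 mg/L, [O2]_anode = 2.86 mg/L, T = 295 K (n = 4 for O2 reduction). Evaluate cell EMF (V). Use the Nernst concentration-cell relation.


Apply the Nernst concentration-cell relation: E = (RT/nF)*ln(C_cathode/C_anode)
RT/nF = 8.314*295/(4*96485) = 0.00635495 V
ln(9.8/2.86) = 1.23156
E = 0.00635495 * 1.23156 = 0.00783 V

0.00783 V


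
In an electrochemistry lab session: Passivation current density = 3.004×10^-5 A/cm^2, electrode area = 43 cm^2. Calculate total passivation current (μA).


I = i_pass * A, then convert A → μA (×10^6)
I = 3.004×10^-5 * 43 * 10^6 = 1291.72 μA

1291.72 μA


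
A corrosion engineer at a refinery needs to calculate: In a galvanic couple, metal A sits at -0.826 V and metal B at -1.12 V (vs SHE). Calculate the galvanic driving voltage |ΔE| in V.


Driving voltage is the absolute potential difference.
|ΔE| = |-0.826 − (-1.12)| = 0.294 V

0.294 V


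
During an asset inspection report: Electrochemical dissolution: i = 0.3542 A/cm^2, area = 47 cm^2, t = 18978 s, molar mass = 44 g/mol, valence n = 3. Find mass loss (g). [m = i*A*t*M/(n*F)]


Apply Faraday's law: m = i*A*t*M / (n*F)
Total charge passed Q = i*A*t = 0.3542*47*18978 = 315934.3572 C
m = Q*M/(n*F) = 315934.3572*44/(3*96485) = 48.0251 g

48.0251 g


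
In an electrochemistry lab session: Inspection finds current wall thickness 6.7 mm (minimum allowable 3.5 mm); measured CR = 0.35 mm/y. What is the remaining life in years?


Apply the remaining-life relation: RL = (t_current − t_min) / CR
RL = (6.7 − 3.5) / 0.35 = 3.2 / 0.35 = 9.1 years

9.1 years


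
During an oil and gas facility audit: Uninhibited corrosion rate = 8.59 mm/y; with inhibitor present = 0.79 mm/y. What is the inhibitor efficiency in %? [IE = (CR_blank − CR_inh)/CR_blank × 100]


Apply the inhibitor-efficiency definition: IE = (CR_blank − CR_inh)/CR_blank × 100
IE = (8.59 − 0.79) / 8.59 × 100
IE = 7.8 / 8.59 × 100 = 90.8 %

90.8 %


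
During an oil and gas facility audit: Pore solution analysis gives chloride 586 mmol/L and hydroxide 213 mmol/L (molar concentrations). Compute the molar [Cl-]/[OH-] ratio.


Threshold parameter = [Cl-] / [OH-] (molar basis; both in mmol/L, so units cancel)
Ratio = 586 / 213 = 2.75

2.75


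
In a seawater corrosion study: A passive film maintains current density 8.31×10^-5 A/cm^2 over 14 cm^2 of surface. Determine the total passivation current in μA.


I = i_pass * A, then convert A → μA (×10^6)
I = 8.31×10^-5 * 14 * 10^6 = 1163.4 μA

1163.4 μA


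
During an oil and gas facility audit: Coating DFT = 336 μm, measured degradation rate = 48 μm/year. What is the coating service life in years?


Service life = thickness / degradation rate
Life = 336 / 48 = 7.0 years

7.0 years


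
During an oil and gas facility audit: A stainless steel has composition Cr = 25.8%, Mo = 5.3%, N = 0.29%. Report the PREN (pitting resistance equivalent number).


Apply the PREN formula: PREN = Cr + 3.3*Mo + 16*N
PREN = 25.8 + 3.3*5.3 + 16*0.29
PREN = 25.8 + 17.49 + 4.64 = 47.93

47.93


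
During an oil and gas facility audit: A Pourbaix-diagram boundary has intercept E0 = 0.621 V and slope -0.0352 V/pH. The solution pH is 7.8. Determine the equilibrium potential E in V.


Apply the Pourbaix line equation: E = E0 + slope*pH
E = 0.621 + (-0.0352)*7.8 = 0.621 + (-0.27456) = 0.34644 V
Rounded to 4 decimal places: E = 0.3464 V

0.3464 V


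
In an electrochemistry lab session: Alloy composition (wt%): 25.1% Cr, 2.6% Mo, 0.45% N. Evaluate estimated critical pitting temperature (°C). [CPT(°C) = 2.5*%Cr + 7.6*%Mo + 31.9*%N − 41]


Apply the ASTM G48 empirical CPT estimate: CPT(°C) = 2.5*%Cr + 7.6*%Mo + 31.9*%N − 41
2.5*25.1 = 62.75; 7.6*2.6 = 19.76; 31.9*0.45 = 14.355
CPT = 62.75 + 19.76 + 14.355 − 41 = 55.865 °C
Rounded to 0.1 °C: CPT ≈ 55.9 °C

55.9 °C


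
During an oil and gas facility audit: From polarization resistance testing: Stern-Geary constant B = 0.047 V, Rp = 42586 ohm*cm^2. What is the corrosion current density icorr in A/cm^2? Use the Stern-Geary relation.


Apply the Stern-Geary relation: icorr = B / Rp
icorr = 0.047 / 42586 = 1.104×10^-6 A/cm^2

1.104×10^-6 A/cm^2


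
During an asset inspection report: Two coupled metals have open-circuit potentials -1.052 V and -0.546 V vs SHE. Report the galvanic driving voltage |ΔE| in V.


Driving voltage is the absolute potential difference.
|ΔE| = |-1.052 − (-0.546)| = 0.506 V

0.506 V


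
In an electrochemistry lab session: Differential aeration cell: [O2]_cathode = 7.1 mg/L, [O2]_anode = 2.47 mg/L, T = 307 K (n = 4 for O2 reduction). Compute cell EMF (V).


Apply the Nernst concentration-cell relation: E = (RT/nF)*ln(C_cathode/C_anode)
RT/nF = 8.314*307/(4*96485) = 0.00661346 V
ln(7.1/2.47) = 1.05588
E = 0.00661346 * 1.05588 = 0.00698 V

0.00698 V


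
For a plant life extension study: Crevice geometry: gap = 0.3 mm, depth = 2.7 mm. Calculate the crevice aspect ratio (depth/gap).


Aspect ratio = depth / gap
Ratio = 2.7 / 0.3 = 9.0

9.0


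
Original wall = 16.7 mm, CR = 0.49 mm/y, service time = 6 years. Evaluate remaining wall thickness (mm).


Remaining wall = original − CR × time
t = 16.7 − 0.49*6 = 16.7 − 2.94 = 13.76 mm

13.76 mm


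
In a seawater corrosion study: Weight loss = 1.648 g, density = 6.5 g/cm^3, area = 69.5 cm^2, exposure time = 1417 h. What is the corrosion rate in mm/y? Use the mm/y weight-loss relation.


Apply the mm/y weight-loss relation: CR = 87600 * W / (D * A * T)
Numerator: 87600 * 1.648 = 144364.8
Denominator: 6.5 * 69.5 * 1417 = 640129.75
CR = 144364.8 / 640129.75 = 0.225524 mm/y

0.225524 mm/y


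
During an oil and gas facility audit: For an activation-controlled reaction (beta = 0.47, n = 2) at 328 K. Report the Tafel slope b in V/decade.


Apply the Tafel slope relation: b = 2.303*R*T/(beta*n*F)
Numerator: 2.303 * 8.314 * 328 = 6280.26
Denominator: 0.47 * 2 * 96485 = 90695.9
b = 6280.26 / 90695.9 = 0.0692 V/decade

0.0692 V/decade


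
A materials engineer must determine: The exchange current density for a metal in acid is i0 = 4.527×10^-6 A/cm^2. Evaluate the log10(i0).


i0 = 4.527×10^-6 A/cm^2
log10(i0) = -5.344

-5.344


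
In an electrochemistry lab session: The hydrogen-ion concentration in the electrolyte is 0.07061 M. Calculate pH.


pH = −log10[H+]
pH = −log10(0.07061) = 1.15

1.15


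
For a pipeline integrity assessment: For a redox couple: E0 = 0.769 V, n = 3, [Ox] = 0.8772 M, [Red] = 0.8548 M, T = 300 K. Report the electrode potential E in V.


Apply the Nernst equation: E = E0 + (RT/nF)*ln([Ox]/[Red])
Step 1: RT/nF = 8.314*300/(3*96485) = 0.00861688 V
Step 2: [Ox]/[Red] = 0.8772/0.8548 = 1.026205
Step 3: ln(1.026205) = 0.025868
Step 4: correction = 0.00861688 * 0.025868 = 0.0002 V
E = 0.769 + 0.0002 = 0.7692 V

0.7692 V


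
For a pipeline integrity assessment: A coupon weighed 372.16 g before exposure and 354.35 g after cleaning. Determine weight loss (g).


Weight loss = initial − final
WL = 372.16 − 354.35 = 17.81 g

17.81 g


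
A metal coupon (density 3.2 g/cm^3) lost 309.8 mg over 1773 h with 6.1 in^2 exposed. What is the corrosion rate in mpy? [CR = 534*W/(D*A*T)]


Apply the mpy weight-loss relation: CR = 534 * W / (D * A * T)
Numerator: 534 * 309.8 = 165433.2
Denominator: 3.2 * 6.1 * 1773 = 34608.96
CR = 165433.2 / 34608.96 = 4.78007 mpy

4.78007 mpy


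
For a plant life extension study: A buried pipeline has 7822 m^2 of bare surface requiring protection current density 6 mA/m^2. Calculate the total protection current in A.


I = area * current density, then convert mA → A (÷1000)
I = 7822 * 6 / 1000 = 46.93 A

46.93 A


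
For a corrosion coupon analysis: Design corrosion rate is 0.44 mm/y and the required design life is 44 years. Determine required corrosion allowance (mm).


Corrosion allowance = CR × design life
CA = 0.44 * 44 = 19.36 mm

19.36 mm


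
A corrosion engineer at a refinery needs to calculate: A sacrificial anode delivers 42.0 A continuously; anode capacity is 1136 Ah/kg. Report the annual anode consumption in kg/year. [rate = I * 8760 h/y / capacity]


Annual consumption = current * hours per year / capacity
Rate = 42.0 * 8760 / 1136 = 323.9 kg/year

323.9 kg/year


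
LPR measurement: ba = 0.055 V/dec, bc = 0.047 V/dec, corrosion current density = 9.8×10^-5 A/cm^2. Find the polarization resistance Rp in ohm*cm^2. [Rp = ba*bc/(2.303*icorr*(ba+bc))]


Apply the Stern-Geary equation: Rp = ba*bc / (2.303*icorr*(ba+bc))
ba*bc = 0.055*0.047 = 0.002585
ba+bc = 0.102; 2.303*icorr*(ba+bc) = 2.303*9.8×10^-5*0.102 = 2.3020788×10^-5
Rp = 0.002585 / 2.3020788×10^-5 = 112.3 ohm*cm^2

112.3 ohm*cm^2


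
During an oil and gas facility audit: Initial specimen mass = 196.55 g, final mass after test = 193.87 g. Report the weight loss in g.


Weight loss = initial − final
WL = 196.55 − 193.87 = 2.68 g

2.68 g


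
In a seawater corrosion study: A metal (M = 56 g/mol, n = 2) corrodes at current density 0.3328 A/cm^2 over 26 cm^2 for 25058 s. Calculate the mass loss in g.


Apply Faraday's law: m = i*A*t*M / (n*F)
Total charge passed Q = i*A*t = 0.3328*26*25058 = 216821.8624 C
m = Q*M/(n*F) = 216821.8624*56/(2*96485) = 62.9218 g

62.9218 g


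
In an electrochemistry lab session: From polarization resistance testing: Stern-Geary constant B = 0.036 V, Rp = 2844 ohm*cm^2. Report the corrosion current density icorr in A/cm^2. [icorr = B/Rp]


Apply the Stern-Geary relation: icorr = B / Rp
icorr = 0.036 / 2844 = 1.266×10^-5 A/cm^2

1.266×10^-5 A/cm^2


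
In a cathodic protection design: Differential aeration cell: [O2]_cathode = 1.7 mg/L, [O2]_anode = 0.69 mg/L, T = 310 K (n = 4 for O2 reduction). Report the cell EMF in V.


Apply the Nernst concentration-cell relation: E = (RT/nF)*ln(C_cathode/C_anode)
RT/nF = 8.314*310/(4*96485) = 0.00667808 V
ln(1.7/0.69) = 0.90169
E = 0.00667808 * 0.90169 = 0.00602 V

0.00602 V


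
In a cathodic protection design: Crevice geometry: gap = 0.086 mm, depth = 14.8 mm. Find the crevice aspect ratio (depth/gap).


Aspect ratio = depth / gap
Ratio = 14.8 / 0.086 = 172.1

172.1


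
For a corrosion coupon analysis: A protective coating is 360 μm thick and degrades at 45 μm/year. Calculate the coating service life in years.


Service life = thickness / degradation rate
Life = 360 / 45 = 8.0 years

8.0 years


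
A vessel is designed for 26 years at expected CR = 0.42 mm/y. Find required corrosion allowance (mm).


Corrosion allowance = CR × design life
CA = 0.42 * 26 = 10.92 mm

10.92 mm


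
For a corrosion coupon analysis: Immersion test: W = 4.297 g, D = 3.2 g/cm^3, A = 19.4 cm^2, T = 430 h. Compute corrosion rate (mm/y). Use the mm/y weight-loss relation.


Apply the mm/y weight-loss relation: CR = 87600 * W / (D * A * T)
Numerator: 87600 * 4.297 = 376417.2
Denominator: 3.2 * 19.4 * 430 = 26694.4
CR = 376417.2 / 26694.4 = 14.10098 mm/y

14.10098 mm/y


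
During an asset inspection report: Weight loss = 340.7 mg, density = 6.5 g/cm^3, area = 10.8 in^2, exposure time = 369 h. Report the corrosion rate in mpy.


Apply the mpy weight-loss relation: CR = 534 * W / (D * A * T)
Numerator: 534 * 340.7 = 181933.8
Denominator: 6.5 * 10.8 * 369 = 25903.8
CR = 181933.8 / 25903.8 = 7.023 mpy

7.023 mpy


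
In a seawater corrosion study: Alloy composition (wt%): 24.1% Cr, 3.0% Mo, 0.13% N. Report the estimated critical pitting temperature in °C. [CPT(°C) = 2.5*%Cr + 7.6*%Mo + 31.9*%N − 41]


Apply the ASTM G48 empirical CPT estimate: CPT(°C) = 2.5*%Cr + 7.6*%Mo + 31.9*%N − 41
2.5*24.1 = 60.25; 7.6*3.0 = 22.8; 31.9*0.13 = 4.147
CPT = 60.25 + 22.8 + 4.147 − 41 = 46.197 °C
Rounded to 0.1 °C: CPT ≈ 46.2 °C

46.2 °C


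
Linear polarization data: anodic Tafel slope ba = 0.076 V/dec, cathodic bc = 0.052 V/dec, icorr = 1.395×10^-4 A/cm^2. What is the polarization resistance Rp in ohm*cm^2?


Apply the Stern-Geary equation: Rp = ba*bc / (2.303*icorr*(ba+bc))
ba*bc = 0.076*0.052 = 0.003952
ba+bc = 0.128; 2.303*icorr*(ba+bc) = 2.303*1.395×10^-4*0.128 = 4.1122368×10^-5
Rp = 0.003952 / 4.1122368×10^-5 = 96.1 ohm*cm^2

96.1 ohm*cm^2


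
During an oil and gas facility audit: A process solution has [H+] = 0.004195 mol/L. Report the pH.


pH = −log10[H+]
pH = −log10(0.004195) = 2.38

2.38


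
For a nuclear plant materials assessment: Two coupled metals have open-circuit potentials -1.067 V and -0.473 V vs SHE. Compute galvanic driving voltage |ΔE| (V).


Driving voltage is the absolute potential difference.
|ΔE| = |-1.067 − (-0.473)| = 0.594 V

0.594 V


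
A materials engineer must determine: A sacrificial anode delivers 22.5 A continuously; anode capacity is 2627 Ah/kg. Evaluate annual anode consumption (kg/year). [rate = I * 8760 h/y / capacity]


Annual consumption = current * hours per year / capacity
Rate = 22.5 * 8760 / 2627 = 75.0 kg/year

75.0 kg/year


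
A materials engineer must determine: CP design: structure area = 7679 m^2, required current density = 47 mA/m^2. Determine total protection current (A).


I = area * current density, then convert mA → A (÷1000)
I = 7679 * 47 / 1000 = 360.91 A

360.91 A


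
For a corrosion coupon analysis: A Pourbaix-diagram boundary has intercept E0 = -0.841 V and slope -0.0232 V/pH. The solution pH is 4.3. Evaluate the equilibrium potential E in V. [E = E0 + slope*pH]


Apply the Pourbaix line equation: E = E0 + slope*pH
E = -0.841 + (-0.0232)*4.3 = -0.841 + (-0.09976) = -0.94076 V
Rounded to 4 decimal places: E = -0.9408 V

-0.9408 V


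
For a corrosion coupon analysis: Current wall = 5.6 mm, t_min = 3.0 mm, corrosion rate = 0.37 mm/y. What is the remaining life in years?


Apply the remaining-life relation: RL = (t_current − t_min) / CR
RL = (5.6 − 3.0) / 0.37 = 2.6 / 0.37 = 7.0 years

7.0 years


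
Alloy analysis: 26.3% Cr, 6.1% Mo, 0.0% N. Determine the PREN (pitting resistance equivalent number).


Apply the PREN formula: PREN = Cr + 3.3*Mo + 16*N
PREN = 26.3 + 3.3*6.1 + 16*0.0
PREN = 26.3 + 20.13 + 0.0 = 46.43

46.43


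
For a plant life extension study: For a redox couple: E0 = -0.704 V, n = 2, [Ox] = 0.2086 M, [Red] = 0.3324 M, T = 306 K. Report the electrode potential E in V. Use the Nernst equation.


Apply the Nernst equation: E = E0 + (RT/nF)*ln([Ox]/[Red])
Step 1: RT/nF = 8.314*306/(2*96485) = 0.01318383 V
Step 2: [Ox]/[Red] = 0.2086/0.3324 = 0.627557
Step 3: ln(0.627557) = -0.465921
Step 4: correction = 0.01318383 * -0.465921 = -0.006 V
E = -0.704 + -0.006 = -0.71 V

-0.71 V


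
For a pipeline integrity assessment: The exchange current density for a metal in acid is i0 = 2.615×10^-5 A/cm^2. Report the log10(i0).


i0 = 2.615×10^-5 A/cm^2
log10(i0) = -4.583

-4.583


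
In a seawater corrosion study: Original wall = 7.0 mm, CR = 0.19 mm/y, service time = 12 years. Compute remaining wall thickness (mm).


Remaining wall = original − CR × time
t = 7.0 − 0.19*12 = 7.0 − 2.28 = 4.72 mm

4.72 mm


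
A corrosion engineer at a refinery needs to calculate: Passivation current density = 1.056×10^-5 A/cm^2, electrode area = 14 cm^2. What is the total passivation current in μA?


I = i_pass * A, then convert A → μA (×10^6)
I = 1.056×10^-5 * 14 * 10^6 = 147.84 μA

147.84 μA


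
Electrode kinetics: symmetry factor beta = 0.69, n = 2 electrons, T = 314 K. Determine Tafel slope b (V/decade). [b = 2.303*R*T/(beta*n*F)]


Apply the Tafel slope relation: b = 2.303*R*T/(beta*n*F)
Numerator: 2.303 * 8.314 * 314 = 6012.2
Denominator: 0.69 * 2 * 96485 = 133149.3
b = 6012.2 / 133149.3 = 0.045 V/decade

0.045 V/decade


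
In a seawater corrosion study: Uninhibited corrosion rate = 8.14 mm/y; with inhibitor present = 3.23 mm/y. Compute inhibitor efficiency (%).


Apply the inhibitor-efficiency definition: IE = (CR_blank − CR_inh)/CR_blank × 100
IE = (8.14 − 3.23) / 8.14 × 100
IE = 4.91 / 8.14 × 100 = 60.3 %

60.3 %


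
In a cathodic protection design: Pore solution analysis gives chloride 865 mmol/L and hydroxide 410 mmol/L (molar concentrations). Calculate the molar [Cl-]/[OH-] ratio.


Threshold parameter = [Cl-] / [OH-] (molar basis; both in mmol/L, so units cancel)
Ratio = 865 / 410 = 2.11

2.11


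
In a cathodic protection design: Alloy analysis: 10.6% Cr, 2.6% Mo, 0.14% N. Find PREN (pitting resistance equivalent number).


Apply the PREN formula: PREN = Cr + 3.3*Mo + 16*N
PREN = 10.6 + 3.3*2.6 + 16*0.14
PREN = 10.6 + 8.58 + 2.24 = 21.42

21.42


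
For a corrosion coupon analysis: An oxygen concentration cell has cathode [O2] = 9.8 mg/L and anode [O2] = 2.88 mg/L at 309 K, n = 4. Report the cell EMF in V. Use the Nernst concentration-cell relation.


Apply the Nernst concentration-cell relation: E = (RT/nF)*ln(C_cathode/C_anode)
RT/nF = 8.314*309/(4*96485) = 0.00665654 V
ln(9.8/2.88) = 1.22459
E = 0.00665654 * 1.22459 = 0.00815 V

0.00815 V


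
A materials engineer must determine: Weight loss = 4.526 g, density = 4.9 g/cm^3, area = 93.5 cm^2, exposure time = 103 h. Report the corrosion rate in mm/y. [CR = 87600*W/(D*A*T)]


Apply the mm/y weight-loss relation: CR = 87600 * W / (D * A * T)
Numerator: 87600 * 4.526 = 396477.6
Denominator: 4.9 * 93.5 * 103 = 47189.45
CR = 396477.6 / 47189.45 = 8.4018 mm/y

8.4018 mm/y


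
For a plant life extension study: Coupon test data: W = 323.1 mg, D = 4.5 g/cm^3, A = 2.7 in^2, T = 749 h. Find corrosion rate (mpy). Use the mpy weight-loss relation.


Apply the mpy weight-loss relation: CR = 534 * W / (D * A * T)
Numerator: 534 * 323.1 = 172535.4
Denominator: 4.5 * 2.7 * 749 = 9100.35
CR = 172535.4 / 9100.35 = 18.959 mpy

18.959 mpy


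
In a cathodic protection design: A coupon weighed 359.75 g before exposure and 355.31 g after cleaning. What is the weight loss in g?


Weight loss = initial − final
WL = 359.75 − 355.31 = 4.44 g

4.44 g


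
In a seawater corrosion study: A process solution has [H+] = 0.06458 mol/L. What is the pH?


pH = −log10[H+]
pH = −log10(0.06458) = 1.19

1.19


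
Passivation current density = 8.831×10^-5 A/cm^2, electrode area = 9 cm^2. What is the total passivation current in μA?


I = i_pass * A, then convert A → μA (×10^6)
I = 8.831×10^-5 * 9 * 10^6 = 794.79 μA

794.79 μA


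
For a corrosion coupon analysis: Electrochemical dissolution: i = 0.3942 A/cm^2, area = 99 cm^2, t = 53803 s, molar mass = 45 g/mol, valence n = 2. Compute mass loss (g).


Apply Faraday's law: m = i*A*t*M / (n*F)
Total charge passed Q = i*A*t = 0.3942*99*53803 = 2099705.1174 C
m = Q*M/(n*F) = 2099705.1174*45/(2*96485) = 489.6447 g

489.6447 g


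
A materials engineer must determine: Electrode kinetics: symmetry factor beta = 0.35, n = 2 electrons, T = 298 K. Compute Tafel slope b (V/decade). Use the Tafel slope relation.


Apply the Tafel slope relation: b = 2.303*R*T/(beta*n*F)
Numerator: 2.303 * 8.314 * 298 = 5705.85
Denominator: 0.35 * 2 * 96485 = 67539.5
b = 5705.85 / 67539.5 = 0.084 V/decade

0.084 V/decade


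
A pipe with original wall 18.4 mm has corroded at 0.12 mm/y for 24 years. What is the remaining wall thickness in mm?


Remaining wall = original − CR × time
t = 18.4 − 0.12*24 = 18.4 − 2.88 = 15.52 mm

15.52 mm


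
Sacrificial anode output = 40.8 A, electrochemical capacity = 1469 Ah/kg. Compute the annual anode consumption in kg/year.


Annual consumption = current * hours per year / capacity
Rate = 40.8 * 8760 / 1469 = 243.3 kg/year

243.3 kg/year


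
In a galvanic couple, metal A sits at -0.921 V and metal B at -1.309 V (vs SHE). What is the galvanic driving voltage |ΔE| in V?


Driving voltage is the absolute potential difference.
|ΔE| = |-0.921 − (-1.309)| = 0.388 V

0.388 V


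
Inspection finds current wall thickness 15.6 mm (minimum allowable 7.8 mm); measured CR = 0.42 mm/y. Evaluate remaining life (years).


Apply the remaining-life relation: RL = (t_current − t_min) / CR
RL = (15.6 − 7.8) / 0.42 = 7.8 / 0.42 = 18.6 years

18.6 years


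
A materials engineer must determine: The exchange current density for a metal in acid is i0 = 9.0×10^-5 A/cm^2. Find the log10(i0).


i0 = 9.0×10^-5 A/cm^2
log10(i0) = -4.046

-4.046


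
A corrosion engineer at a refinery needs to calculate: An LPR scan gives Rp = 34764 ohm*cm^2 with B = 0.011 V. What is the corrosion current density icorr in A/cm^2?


Apply the Stern-Geary relation: icorr = B / Rp
icorr = 0.011 / 34764 = 3.164×10^-7 A/cm^2

3.164×10^-7 A/cm^2


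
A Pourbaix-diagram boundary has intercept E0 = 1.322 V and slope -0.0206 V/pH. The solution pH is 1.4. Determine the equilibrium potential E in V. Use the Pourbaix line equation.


Apply the Pourbaix line equation: E = E0 + slope*pH
E = 1.322 + (-0.0206)*1.4 = 1.322 + (-0.02884) = 1.29316 V
Rounded to 3 decimal places: E = 1.293 V

1.293 V


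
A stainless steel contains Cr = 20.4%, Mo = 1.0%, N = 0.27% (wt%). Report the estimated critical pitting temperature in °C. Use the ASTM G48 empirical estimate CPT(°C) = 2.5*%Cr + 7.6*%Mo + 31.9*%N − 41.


Apply the ASTM G48 empirical CPT estimate: CPT(°C) = 2.5*%Cr + 7.6*%Mo + 31.9*%N − 41
2.5*20.4 = 51; 7.6*1.0 = 7.6; 31.9*0.27 = 8.613
CPT = 51 + 7.6 + 8.613 − 41 = 26.213 °C
Rounded to 0.1 °C: CPT ≈ 26.2 °C

26.2 °C


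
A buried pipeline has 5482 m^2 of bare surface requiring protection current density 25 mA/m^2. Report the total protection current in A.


I = area * current density, then convert mA → A (÷1000)
I = 5482 * 25 / 1000 = 137.05 A

137.05 A


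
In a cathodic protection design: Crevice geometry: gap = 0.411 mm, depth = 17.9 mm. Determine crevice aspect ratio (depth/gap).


Aspect ratio = depth / gap
Ratio = 17.9 / 0.411 = 43.6

43.6


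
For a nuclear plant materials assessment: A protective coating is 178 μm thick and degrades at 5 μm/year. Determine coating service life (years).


Service life = thickness / degradation rate
Life = 178 / 5 = 35.6 years

35.6 years


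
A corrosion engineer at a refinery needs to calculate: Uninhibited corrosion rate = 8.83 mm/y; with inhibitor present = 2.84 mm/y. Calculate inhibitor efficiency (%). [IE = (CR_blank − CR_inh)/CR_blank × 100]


Apply the inhibitor-efficiency definition: IE = (CR_blank − CR_inh)/CR_blank × 100
IE = (8.83 − 2.84) / 8.83 × 100
IE = 5.99 / 8.83 × 100 = 67.8 %

67.8 %


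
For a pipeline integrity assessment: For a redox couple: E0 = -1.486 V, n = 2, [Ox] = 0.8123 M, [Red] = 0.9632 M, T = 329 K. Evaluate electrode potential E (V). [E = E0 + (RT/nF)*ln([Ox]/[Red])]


Apply the Nernst equation: E = E0 + (RT/nF)*ln([Ox]/[Red])
Step 1: RT/nF = 8.314*329/(2*96485) = 0.01417477 V
Step 2: [Ox]/[Red] = 0.8123/0.9632 = 0.843335
Step 3: ln(0.843335) = -0.170391
Step 4: correction = 0.01417477 * -0.170391 = -0.0024 V
E = -1.486 + -0.0024 = -1.4884 V

-1.4884 V


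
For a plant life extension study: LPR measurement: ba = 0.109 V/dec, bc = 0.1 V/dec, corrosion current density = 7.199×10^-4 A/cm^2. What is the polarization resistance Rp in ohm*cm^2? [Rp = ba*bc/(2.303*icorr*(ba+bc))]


Apply the Stern-Geary equation: Rp = ba*bc / (2.303*icorr*(ba+bc))
ba*bc = 0.109*0.1 = 0.0109
ba+bc = 0.209; 2.303*icorr*(ba+bc) = 2.303*7.199×10^-4*0.209 = 3.4650731×10^-4
Rp = 0.0109 / 3.4650731×10^-4 = 31.46 ohm*cm^2

31.46 ohm*cm^2


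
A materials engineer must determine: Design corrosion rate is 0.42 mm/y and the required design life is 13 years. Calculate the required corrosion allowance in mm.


Corrosion allowance = CR × design life
CA = 0.42 * 13 = 5.46 mm

5.46 mm


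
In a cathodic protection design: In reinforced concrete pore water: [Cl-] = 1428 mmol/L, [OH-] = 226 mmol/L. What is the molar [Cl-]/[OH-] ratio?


Threshold parameter = [Cl-] / [OH-] (molar basis; both in mmol/L, so units cancel)
Ratio = 1428 / 226 = 6.32

6.32


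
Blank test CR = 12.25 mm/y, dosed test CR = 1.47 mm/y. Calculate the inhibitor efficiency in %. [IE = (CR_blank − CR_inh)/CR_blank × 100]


Apply the inhibitor-efficiency definition: IE = (CR_blank − CR_inh)/CR_blank × 100
IE = (12.25 − 1.47) / 12.25 × 100
IE = 10.78 / 12.25 × 100 = 88.0 %

88.0 %


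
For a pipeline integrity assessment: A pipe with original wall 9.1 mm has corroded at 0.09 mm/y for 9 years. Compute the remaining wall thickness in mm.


Remaining wall = original − CR × time
t = 9.1 − 0.09*9 = 9.1 − 0.81 = 8.29 mm

8.29 mm


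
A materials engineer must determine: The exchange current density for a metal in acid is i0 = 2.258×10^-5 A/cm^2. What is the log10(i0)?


i0 = 2.258×10^-5 A/cm^2
log10(i0) = -4.646

-4.646


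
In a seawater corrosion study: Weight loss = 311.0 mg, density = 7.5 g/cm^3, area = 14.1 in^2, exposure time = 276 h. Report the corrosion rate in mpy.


Apply the mpy weight-loss relation: CR = 534 * W / (D * A * T)
Numerator: 534 * 311.0 = 166074.0
Denominator: 7.5 * 14.1 * 276 = 29187.0
CR = 166074.0 / 29187.0 = 5.69 mpy

5.69 mpy


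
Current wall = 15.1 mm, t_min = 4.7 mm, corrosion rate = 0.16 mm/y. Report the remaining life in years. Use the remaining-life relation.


Apply the remaining-life relation: RL = (t_current − t_min) / CR
RL = (15.1 − 4.7) / 0.16 = 10.4 / 0.16 = 65.0 years

65.0 years


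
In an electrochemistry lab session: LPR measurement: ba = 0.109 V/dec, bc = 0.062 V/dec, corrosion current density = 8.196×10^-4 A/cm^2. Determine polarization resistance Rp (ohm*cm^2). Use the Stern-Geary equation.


Apply the Stern-Geary equation: Rp = ba*bc / (2.303*icorr*(ba+bc))
ba*bc = 0.109*0.062 = 0.006758
ba+bc = 0.171; 2.303*icorr*(ba+bc) = 2.303*8.196×10^-4*0.171 = 3.2276913×10^-4
Rp = 0.006758 / 3.2276913×10^-4 = 20.94 ohm*cm^2

20.94 ohm*cm^2


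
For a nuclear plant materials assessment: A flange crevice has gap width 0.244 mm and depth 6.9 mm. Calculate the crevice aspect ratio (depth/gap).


Aspect ratio = depth / gap
Ratio = 6.9 / 0.244 = 28.3

28.3


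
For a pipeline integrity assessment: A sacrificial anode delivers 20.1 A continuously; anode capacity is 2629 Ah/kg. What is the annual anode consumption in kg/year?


Annual consumption = current * hours per year / capacity
Rate = 20.1 * 8760 / 2629 = 67.0 kg/year

67.0 kg/year


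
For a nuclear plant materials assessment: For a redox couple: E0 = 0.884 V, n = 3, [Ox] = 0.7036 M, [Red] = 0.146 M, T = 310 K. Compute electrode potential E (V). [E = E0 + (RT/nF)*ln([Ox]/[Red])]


Apply the Nernst equation: E = E0 + (RT/nF)*ln([Ox]/[Red])
Step 1: RT/nF = 8.314*310/(3*96485) = 0.00890411 V
Step 2: [Ox]/[Red] = 0.7036/0.146 = 4.819178
Step 3: ln(4.819178) = 1.572603
Step 4: correction = 0.00890411 * 1.572603 = 0.014 V
E = 0.884 + 0.014 = 0.898 V

0.898 V


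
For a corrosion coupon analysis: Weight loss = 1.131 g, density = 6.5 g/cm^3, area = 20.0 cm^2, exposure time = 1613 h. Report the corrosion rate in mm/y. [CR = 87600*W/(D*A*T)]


Apply the mm/y weight-loss relation: CR = 87600 * W / (D * A * T)
Numerator: 87600 * 1.131 = 99075.6
Denominator: 6.5 * 20.0 * 1613 = 209690.0
CR = 99075.6 / 209690.0 = 0.47249 mm/y

0.47249 mm/y


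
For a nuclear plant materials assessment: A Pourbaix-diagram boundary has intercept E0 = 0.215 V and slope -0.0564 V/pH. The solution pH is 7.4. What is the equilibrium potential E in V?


Apply the Pourbaix line equation: E = E0 + slope*pH
E = 0.215 + (-0.0564)*7.4 = 0.215 + (-0.41736) = -0.20236 V
Rounded to 4 decimal places: E = -0.2024 V

-0.2024 V


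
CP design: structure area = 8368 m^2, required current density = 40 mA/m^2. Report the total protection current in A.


I = area * current density, then convert mA → A (÷1000)
I = 8368 * 40 / 1000 = 334.72 A

334.72 A


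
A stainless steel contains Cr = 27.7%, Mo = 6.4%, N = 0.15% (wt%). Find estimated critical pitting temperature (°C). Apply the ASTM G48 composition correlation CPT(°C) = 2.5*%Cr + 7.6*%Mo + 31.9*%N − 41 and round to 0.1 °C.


Apply the ASTM G48 empirical CPT estimate: CPT(°C) = 2.5*%Cr + 7.6*%Mo + 31.9*%N − 41
2.5*27.7 = 69.25; 7.6*6.4 = 48.64; 31.9*0.15 = 4.785
CPT = 69.25 + 48.64 + 4.785 − 41 = 81.675 °C
Rounded to 0.1 °C: CPT ≈ 81.7 °C

81.7 °C


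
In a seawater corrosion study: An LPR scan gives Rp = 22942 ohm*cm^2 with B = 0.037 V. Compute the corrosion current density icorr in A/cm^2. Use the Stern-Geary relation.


Apply the Stern-Geary relation: icorr = B / Rp
icorr = 0.037 / 22942 = 1.613×10^-6 A/cm^2

1.613×10^-6 A/cm^2


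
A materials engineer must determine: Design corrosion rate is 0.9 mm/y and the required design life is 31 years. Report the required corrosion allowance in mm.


Corrosion allowance = CR × design life
CA = 0.9 * 31 = 27.9 mm

27.9 mm


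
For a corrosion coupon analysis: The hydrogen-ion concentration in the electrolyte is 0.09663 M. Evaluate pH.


pH = −log10[H+]
pH = −log10(0.09663) = 1.01

1.01


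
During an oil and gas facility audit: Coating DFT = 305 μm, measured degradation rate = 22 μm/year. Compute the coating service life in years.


Service life = thickness / degradation rate
Life = 305 / 22 = 13.9 years

13.9 years


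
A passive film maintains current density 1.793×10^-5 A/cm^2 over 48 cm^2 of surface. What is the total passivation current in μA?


I = i_pass * A, then convert A → μA (×10^6)
I = 1.793×10^-5 * 48 * 10^6 = 860.64 μA

860.64 μA


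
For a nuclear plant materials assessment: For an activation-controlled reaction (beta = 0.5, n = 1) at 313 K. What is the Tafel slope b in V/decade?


Apply the Tafel slope relation: b = 2.303*R*T/(beta*n*F)
Numerator: 2.303 * 8.314 * 313 = 5993.06
Denominator: 0.5 * 1 * 96485 = 48242.5
b = 5993.06 / 48242.5 = 0.124 V/decade

0.124 V/decade


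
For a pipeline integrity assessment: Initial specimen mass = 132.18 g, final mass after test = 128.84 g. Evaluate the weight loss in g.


Weight loss = initial − final
WL = 132.18 − 128.84 = 3.34 g

3.34 g


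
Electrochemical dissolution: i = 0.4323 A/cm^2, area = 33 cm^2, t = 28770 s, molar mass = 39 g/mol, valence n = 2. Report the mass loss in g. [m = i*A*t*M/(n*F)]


Apply Faraday's law: m = i*A*t*M / (n*F)
Total charge passed Q = i*A*t = 0.4323*33*28770 = 410429.943 C
m = Q*M/(n*F) = 410429.943*39/(2*96485) = 82.95 g

82.95 g


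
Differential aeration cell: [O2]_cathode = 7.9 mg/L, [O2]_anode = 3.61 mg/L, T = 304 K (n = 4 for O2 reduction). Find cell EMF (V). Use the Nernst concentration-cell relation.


Apply the Nernst concentration-cell relation: E = (RT/nF)*ln(C_cathode/C_anode)
RT/nF = 8.314*304/(4*96485) = 0.00654883 V
ln(7.9/3.61) = 0.78315
E = 0.00654883 * 0.78315 = 0.00513 V

0.00513 V


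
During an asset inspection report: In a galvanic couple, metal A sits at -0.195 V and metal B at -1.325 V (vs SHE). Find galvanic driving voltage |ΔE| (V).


Driving voltage is the absolute potential difference.
|ΔE| = |-0.195 − (-1.325)| = 1.13 V

1.13 V


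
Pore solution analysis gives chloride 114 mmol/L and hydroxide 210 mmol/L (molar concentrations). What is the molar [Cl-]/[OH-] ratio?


Threshold parameter = [Cl-] / [OH-] (molar basis; both in mmol/L, so units cancel)
Ratio = 114 / 210 = 0.54

0.54


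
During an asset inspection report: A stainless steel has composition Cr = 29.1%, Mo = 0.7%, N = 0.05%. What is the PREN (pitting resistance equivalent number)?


Apply the PREN formula: PREN = Cr + 3.3*Mo + 16*N
PREN = 29.1 + 3.3*0.7 + 16*0.05
PREN = 29.1 + 2.31 + 0.8 = 32.21

32.21


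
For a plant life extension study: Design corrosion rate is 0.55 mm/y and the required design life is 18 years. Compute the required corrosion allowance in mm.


Corrosion allowance = CR × design life
CA = 0.55 * 18 = 9.9 mm

9.9 mm


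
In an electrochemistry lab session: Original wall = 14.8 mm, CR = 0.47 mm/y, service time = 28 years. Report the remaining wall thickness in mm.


Remaining wall = original − CR × time
t = 14.8 − 0.47*28 = 14.8 − 13.16 = 1.64 mm

1.64 mm


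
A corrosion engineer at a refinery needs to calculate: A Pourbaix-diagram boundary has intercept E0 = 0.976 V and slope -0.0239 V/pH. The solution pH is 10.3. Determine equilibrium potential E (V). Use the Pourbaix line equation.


Apply the Pourbaix line equation: E = E0 + slope*pH
E = 0.976 + (-0.0239)*10.3 = 0.976 + (-0.24617) = 0.72983 V
Rounded to 4 decimal places: E = 0.7298 V

0.7298 V


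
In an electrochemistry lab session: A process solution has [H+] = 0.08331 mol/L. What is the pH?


pH = −log10[H+]
pH = −log10(0.08331) = 1.08

1.08


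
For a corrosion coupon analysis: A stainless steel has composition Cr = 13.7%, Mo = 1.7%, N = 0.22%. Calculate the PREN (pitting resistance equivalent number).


Apply the PREN formula: PREN = Cr + 3.3*Mo + 16*N
PREN = 13.7 + 3.3*1.7 + 16*0.22
PREN = 13.7 + 5.61 + 3.52 = 22.83

22.83


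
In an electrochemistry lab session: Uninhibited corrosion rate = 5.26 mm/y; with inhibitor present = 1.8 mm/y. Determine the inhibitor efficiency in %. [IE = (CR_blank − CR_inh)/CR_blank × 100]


Apply the inhibitor-efficiency definition: IE = (CR_blank − CR_inh)/CR_blank × 100
IE = (5.26 − 1.8) / 5.26 × 100
IE = 3.46 / 5.26 × 100 = 65.8 %

65.8 %


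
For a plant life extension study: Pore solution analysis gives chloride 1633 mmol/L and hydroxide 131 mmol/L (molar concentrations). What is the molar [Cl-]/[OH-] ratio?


Threshold parameter = [Cl-] / [OH-] (molar basis; both in mmol/L, so units cancel)
Ratio = 1633 / 131 = 12.47

12.47


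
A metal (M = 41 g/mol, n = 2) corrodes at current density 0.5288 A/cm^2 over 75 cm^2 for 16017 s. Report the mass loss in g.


Apply Faraday's law: m = i*A*t*M / (n*F)
Total charge passed Q = i*A*t = 0.5288*75*16017 = 635234.22 C
m = Q*M/(n*F) = 635234.22*41/(2*96485) = 134.967 g

134.967 g


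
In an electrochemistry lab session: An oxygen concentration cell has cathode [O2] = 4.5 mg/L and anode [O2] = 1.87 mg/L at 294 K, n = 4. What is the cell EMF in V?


Apply the Nernst concentration-cell relation: E = (RT/nF)*ln(C_cathode/C_anode)
RT/nF = 8.314*294/(4*96485) = 0.00633341 V
ln(4.5/1.87) = 0.87814
E = 0.00633341 * 0.87814 = 0.00556 V

0.00556 V


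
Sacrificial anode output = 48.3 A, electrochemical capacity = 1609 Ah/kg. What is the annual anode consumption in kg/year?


Annual consumption = current * hours per year / capacity
Rate = 48.3 * 8760 / 1609 = 263.0 kg/year

263.0 kg/year


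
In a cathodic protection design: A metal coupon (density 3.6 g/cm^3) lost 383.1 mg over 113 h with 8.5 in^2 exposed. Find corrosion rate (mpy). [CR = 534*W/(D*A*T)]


Apply the mpy weight-loss relation: CR = 534 * W / (D * A * T)
Numerator: 534 * 383.1 = 204575.4
Denominator: 3.6 * 8.5 * 113 = 3457.8
CR = 204575.4 / 3457.8 = 59.16346 mpy

59.16346 mpy


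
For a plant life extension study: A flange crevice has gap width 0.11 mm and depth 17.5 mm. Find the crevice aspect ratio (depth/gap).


Aspect ratio = depth / gap
Ratio = 17.5 / 0.11 = 159.1

159.1


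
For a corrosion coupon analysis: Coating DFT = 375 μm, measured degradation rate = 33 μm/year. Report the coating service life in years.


Service life = thickness / degradation rate
Life = 375 / 33 = 11.4 years

11.4 years


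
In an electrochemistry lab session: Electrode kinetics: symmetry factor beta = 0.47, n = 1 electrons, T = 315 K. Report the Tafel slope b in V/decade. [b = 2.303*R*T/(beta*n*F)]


Apply the Tafel slope relation: b = 2.303*R*T/(beta*n*F)
Numerator: 2.303 * 8.314 * 315 = 6031.35
Denominator: 0.47 * 1 * 96485 = 45347.95
b = 6031.35 / 45347.95 = 0.133 V/decade

0.133 V/decade


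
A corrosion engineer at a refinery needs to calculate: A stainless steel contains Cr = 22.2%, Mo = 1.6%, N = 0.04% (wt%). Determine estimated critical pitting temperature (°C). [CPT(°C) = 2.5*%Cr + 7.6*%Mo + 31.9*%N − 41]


Apply the ASTM G48 empirical CPT estimate: CPT(°C) = 2.5*%Cr + 7.6*%Mo + 31.9*%N − 41
2.5*22.2 = 55.5; 7.6*1.6 = 12.16; 31.9*0.04 = 1.276
CPT = 55.5 + 12.16 + 1.276 − 41 = 27.936 °C
Rounded to 0.1 °C: CPT ≈ 27.9 °C

27.9 °C


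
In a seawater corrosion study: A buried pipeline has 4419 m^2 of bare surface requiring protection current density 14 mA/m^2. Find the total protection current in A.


I = area * current density, then convert mA → A (÷1000)
I = 4419 * 14 / 1000 = 61.87 A

61.87 A


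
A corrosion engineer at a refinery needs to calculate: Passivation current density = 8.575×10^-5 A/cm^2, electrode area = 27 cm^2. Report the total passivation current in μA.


I = i_pass * A, then convert A → μA (×10^6)
I = 8.575×10^-5 * 27 * 10^6 = 2315.25 μA

2315.25 μA


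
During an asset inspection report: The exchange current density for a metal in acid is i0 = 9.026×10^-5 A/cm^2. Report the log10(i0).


i0 = 9.026×10^-5 A/cm^2
log10(i0) = -4.045

-4.045


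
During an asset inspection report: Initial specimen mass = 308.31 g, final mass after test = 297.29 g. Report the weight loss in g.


Weight loss = initial − final
WL = 308.31 − 297.29 = 11.02 g

11.02 g


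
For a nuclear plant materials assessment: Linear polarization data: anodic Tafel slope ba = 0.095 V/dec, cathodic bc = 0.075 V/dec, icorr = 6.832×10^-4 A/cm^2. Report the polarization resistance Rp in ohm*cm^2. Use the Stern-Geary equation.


Apply the Stern-Geary equation: Rp = ba*bc / (2.303*icorr*(ba+bc))
ba*bc = 0.095*0.075 = 0.007125
ba+bc = 0.17; 2.303*icorr*(ba+bc) = 2.303*6.832×10^-4*0.17 = 2.6747963×10^-4
Rp = 0.007125 / 2.6747963×10^-4 = 26.64 ohm*cm^2

26.64 ohm*cm^2
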